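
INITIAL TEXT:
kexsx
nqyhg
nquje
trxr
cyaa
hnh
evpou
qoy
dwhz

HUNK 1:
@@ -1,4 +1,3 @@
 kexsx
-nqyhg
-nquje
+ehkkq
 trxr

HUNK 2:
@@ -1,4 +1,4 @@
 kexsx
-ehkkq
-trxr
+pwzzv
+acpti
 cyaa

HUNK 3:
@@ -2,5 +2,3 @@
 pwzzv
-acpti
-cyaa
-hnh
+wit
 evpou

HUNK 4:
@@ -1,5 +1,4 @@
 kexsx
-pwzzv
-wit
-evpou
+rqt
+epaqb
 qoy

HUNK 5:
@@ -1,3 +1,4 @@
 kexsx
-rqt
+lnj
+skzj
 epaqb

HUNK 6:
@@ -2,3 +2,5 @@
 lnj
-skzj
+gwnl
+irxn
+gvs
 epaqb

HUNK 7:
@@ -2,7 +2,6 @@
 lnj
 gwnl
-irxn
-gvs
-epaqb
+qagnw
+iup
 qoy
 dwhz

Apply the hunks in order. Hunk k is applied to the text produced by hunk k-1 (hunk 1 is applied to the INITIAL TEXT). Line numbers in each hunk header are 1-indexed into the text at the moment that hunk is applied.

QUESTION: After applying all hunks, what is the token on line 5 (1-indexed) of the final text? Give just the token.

Hunk 1: at line 1 remove [nqyhg,nquje] add [ehkkq] -> 8 lines: kexsx ehkkq trxr cyaa hnh evpou qoy dwhz
Hunk 2: at line 1 remove [ehkkq,trxr] add [pwzzv,acpti] -> 8 lines: kexsx pwzzv acpti cyaa hnh evpou qoy dwhz
Hunk 3: at line 2 remove [acpti,cyaa,hnh] add [wit] -> 6 lines: kexsx pwzzv wit evpou qoy dwhz
Hunk 4: at line 1 remove [pwzzv,wit,evpou] add [rqt,epaqb] -> 5 lines: kexsx rqt epaqb qoy dwhz
Hunk 5: at line 1 remove [rqt] add [lnj,skzj] -> 6 lines: kexsx lnj skzj epaqb qoy dwhz
Hunk 6: at line 2 remove [skzj] add [gwnl,irxn,gvs] -> 8 lines: kexsx lnj gwnl irxn gvs epaqb qoy dwhz
Hunk 7: at line 2 remove [irxn,gvs,epaqb] add [qagnw,iup] -> 7 lines: kexsx lnj gwnl qagnw iup qoy dwhz
Final line 5: iup

Answer: iup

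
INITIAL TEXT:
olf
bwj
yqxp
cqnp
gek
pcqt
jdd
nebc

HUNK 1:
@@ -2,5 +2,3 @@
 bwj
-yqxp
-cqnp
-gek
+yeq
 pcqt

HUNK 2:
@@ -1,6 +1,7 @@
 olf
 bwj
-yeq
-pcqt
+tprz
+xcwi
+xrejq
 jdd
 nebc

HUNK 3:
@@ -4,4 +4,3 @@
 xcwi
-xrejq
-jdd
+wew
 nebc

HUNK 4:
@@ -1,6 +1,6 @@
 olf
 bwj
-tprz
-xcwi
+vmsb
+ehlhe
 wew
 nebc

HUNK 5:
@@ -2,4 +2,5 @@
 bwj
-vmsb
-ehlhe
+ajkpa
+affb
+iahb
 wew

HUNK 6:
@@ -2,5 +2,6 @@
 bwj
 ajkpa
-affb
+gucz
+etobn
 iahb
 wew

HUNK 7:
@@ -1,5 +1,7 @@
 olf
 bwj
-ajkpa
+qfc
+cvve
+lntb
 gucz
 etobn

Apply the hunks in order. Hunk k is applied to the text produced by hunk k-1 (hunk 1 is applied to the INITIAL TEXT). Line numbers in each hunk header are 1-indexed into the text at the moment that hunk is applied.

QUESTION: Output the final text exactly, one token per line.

Hunk 1: at line 2 remove [yqxp,cqnp,gek] add [yeq] -> 6 lines: olf bwj yeq pcqt jdd nebc
Hunk 2: at line 1 remove [yeq,pcqt] add [tprz,xcwi,xrejq] -> 7 lines: olf bwj tprz xcwi xrejq jdd nebc
Hunk 3: at line 4 remove [xrejq,jdd] add [wew] -> 6 lines: olf bwj tprz xcwi wew nebc
Hunk 4: at line 1 remove [tprz,xcwi] add [vmsb,ehlhe] -> 6 lines: olf bwj vmsb ehlhe wew nebc
Hunk 5: at line 2 remove [vmsb,ehlhe] add [ajkpa,affb,iahb] -> 7 lines: olf bwj ajkpa affb iahb wew nebc
Hunk 6: at line 2 remove [affb] add [gucz,etobn] -> 8 lines: olf bwj ajkpa gucz etobn iahb wew nebc
Hunk 7: at line 1 remove [ajkpa] add [qfc,cvve,lntb] -> 10 lines: olf bwj qfc cvve lntb gucz etobn iahb wew nebc

Answer: olf
bwj
qfc
cvve
lntb
gucz
etobn
iahb
wew
nebc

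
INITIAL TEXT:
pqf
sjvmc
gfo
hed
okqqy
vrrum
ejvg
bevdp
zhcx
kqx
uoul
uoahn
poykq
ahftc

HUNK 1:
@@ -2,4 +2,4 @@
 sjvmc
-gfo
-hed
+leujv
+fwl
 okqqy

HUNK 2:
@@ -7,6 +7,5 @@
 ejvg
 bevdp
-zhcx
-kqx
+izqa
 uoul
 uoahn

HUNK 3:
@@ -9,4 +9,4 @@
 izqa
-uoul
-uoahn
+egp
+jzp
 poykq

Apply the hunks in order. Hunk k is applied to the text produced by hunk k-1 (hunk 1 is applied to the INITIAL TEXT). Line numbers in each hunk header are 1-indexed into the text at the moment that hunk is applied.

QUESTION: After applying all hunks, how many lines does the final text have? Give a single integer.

Hunk 1: at line 2 remove [gfo,hed] add [leujv,fwl] -> 14 lines: pqf sjvmc leujv fwl okqqy vrrum ejvg bevdp zhcx kqx uoul uoahn poykq ahftc
Hunk 2: at line 7 remove [zhcx,kqx] add [izqa] -> 13 lines: pqf sjvmc leujv fwl okqqy vrrum ejvg bevdp izqa uoul uoahn poykq ahftc
Hunk 3: at line 9 remove [uoul,uoahn] add [egp,jzp] -> 13 lines: pqf sjvmc leujv fwl okqqy vrrum ejvg bevdp izqa egp jzp poykq ahftc
Final line count: 13

Answer: 13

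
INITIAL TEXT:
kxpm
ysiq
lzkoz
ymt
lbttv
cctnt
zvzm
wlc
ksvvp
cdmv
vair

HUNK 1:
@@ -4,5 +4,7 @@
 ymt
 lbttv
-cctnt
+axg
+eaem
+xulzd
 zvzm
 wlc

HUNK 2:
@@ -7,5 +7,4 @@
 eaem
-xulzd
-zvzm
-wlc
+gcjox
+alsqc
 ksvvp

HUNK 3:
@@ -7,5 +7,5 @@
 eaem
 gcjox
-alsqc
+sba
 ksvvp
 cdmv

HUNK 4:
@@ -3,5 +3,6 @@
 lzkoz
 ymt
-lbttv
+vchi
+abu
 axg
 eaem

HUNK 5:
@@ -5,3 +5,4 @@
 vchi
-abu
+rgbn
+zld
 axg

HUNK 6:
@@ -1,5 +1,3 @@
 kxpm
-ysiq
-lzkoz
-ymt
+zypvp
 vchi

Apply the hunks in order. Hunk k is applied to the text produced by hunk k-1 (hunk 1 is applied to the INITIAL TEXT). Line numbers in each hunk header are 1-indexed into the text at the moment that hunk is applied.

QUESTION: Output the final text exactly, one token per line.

Hunk 1: at line 4 remove [cctnt] add [axg,eaem,xulzd] -> 13 lines: kxpm ysiq lzkoz ymt lbttv axg eaem xulzd zvzm wlc ksvvp cdmv vair
Hunk 2: at line 7 remove [xulzd,zvzm,wlc] add [gcjox,alsqc] -> 12 lines: kxpm ysiq lzkoz ymt lbttv axg eaem gcjox alsqc ksvvp cdmv vair
Hunk 3: at line 7 remove [alsqc] add [sba] -> 12 lines: kxpm ysiq lzkoz ymt lbttv axg eaem gcjox sba ksvvp cdmv vair
Hunk 4: at line 3 remove [lbttv] add [vchi,abu] -> 13 lines: kxpm ysiq lzkoz ymt vchi abu axg eaem gcjox sba ksvvp cdmv vair
Hunk 5: at line 5 remove [abu] add [rgbn,zld] -> 14 lines: kxpm ysiq lzkoz ymt vchi rgbn zld axg eaem gcjox sba ksvvp cdmv vair
Hunk 6: at line 1 remove [ysiq,lzkoz,ymt] add [zypvp] -> 12 lines: kxpm zypvp vchi rgbn zld axg eaem gcjox sba ksvvp cdmv vair

Answer: kxpm
zypvp
vchi
rgbn
zld
axg
eaem
gcjox
sba
ksvvp
cdmv
vair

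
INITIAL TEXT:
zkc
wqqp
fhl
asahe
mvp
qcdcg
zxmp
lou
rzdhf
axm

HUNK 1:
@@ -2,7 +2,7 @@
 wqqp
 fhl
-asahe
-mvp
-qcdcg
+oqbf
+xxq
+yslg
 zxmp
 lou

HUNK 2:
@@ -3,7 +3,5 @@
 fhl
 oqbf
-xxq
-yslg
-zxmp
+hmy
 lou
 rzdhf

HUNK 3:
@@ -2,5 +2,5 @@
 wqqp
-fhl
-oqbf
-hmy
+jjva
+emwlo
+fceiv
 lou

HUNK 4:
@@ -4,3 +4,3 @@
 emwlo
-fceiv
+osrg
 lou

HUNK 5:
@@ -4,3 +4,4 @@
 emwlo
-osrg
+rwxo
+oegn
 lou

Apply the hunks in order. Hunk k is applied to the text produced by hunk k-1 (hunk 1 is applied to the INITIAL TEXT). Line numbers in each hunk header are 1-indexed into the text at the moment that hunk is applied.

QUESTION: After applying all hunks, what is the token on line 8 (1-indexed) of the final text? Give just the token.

Answer: rzdhf

Derivation:
Hunk 1: at line 2 remove [asahe,mvp,qcdcg] add [oqbf,xxq,yslg] -> 10 lines: zkc wqqp fhl oqbf xxq yslg zxmp lou rzdhf axm
Hunk 2: at line 3 remove [xxq,yslg,zxmp] add [hmy] -> 8 lines: zkc wqqp fhl oqbf hmy lou rzdhf axm
Hunk 3: at line 2 remove [fhl,oqbf,hmy] add [jjva,emwlo,fceiv] -> 8 lines: zkc wqqp jjva emwlo fceiv lou rzdhf axm
Hunk 4: at line 4 remove [fceiv] add [osrg] -> 8 lines: zkc wqqp jjva emwlo osrg lou rzdhf axm
Hunk 5: at line 4 remove [osrg] add [rwxo,oegn] -> 9 lines: zkc wqqp jjva emwlo rwxo oegn lou rzdhf axm
Final line 8: rzdhf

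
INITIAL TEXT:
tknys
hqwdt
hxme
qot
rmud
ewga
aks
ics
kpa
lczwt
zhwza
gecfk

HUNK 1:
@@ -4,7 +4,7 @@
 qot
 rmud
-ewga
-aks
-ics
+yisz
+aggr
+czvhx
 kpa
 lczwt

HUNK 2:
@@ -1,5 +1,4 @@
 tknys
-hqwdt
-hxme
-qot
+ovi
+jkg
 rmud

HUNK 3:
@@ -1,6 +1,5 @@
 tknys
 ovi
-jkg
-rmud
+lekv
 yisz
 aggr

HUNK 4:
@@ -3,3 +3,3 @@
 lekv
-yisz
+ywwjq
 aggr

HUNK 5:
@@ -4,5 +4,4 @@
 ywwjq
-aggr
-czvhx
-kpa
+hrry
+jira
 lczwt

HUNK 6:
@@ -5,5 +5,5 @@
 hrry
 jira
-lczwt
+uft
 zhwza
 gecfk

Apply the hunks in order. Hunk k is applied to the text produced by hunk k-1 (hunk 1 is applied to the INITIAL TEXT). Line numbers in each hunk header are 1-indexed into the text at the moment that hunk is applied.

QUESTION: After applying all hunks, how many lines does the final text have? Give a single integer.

Answer: 9

Derivation:
Hunk 1: at line 4 remove [ewga,aks,ics] add [yisz,aggr,czvhx] -> 12 lines: tknys hqwdt hxme qot rmud yisz aggr czvhx kpa lczwt zhwza gecfk
Hunk 2: at line 1 remove [hqwdt,hxme,qot] add [ovi,jkg] -> 11 lines: tknys ovi jkg rmud yisz aggr czvhx kpa lczwt zhwza gecfk
Hunk 3: at line 1 remove [jkg,rmud] add [lekv] -> 10 lines: tknys ovi lekv yisz aggr czvhx kpa lczwt zhwza gecfk
Hunk 4: at line 3 remove [yisz] add [ywwjq] -> 10 lines: tknys ovi lekv ywwjq aggr czvhx kpa lczwt zhwza gecfk
Hunk 5: at line 4 remove [aggr,czvhx,kpa] add [hrry,jira] -> 9 lines: tknys ovi lekv ywwjq hrry jira lczwt zhwza gecfk
Hunk 6: at line 5 remove [lczwt] add [uft] -> 9 lines: tknys ovi lekv ywwjq hrry jira uft zhwza gecfk
Final line count: 9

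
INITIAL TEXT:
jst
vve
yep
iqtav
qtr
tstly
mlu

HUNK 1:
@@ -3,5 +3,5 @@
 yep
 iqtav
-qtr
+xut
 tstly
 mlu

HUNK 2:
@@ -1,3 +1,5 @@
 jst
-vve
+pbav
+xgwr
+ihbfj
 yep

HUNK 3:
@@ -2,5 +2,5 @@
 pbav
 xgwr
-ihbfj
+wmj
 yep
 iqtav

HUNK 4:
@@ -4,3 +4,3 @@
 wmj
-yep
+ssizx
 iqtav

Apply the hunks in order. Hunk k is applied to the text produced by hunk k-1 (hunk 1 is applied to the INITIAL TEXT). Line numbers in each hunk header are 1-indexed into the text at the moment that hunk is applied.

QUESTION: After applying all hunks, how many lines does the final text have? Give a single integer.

Answer: 9

Derivation:
Hunk 1: at line 3 remove [qtr] add [xut] -> 7 lines: jst vve yep iqtav xut tstly mlu
Hunk 2: at line 1 remove [vve] add [pbav,xgwr,ihbfj] -> 9 lines: jst pbav xgwr ihbfj yep iqtav xut tstly mlu
Hunk 3: at line 2 remove [ihbfj] add [wmj] -> 9 lines: jst pbav xgwr wmj yep iqtav xut tstly mlu
Hunk 4: at line 4 remove [yep] add [ssizx] -> 9 lines: jst pbav xgwr wmj ssizx iqtav xut tstly mlu
Final line count: 9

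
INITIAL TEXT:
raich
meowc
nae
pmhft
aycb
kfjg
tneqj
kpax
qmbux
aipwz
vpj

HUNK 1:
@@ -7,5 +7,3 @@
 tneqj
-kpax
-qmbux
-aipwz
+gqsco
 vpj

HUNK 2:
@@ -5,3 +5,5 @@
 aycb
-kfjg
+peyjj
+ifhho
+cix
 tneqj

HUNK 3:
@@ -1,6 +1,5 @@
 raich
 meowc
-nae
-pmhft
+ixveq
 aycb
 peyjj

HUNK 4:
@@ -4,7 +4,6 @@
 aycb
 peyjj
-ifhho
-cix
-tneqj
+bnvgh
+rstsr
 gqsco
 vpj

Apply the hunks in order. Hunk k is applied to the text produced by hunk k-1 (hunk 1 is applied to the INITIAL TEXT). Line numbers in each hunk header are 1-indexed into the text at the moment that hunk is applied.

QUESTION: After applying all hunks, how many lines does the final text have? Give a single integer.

Hunk 1: at line 7 remove [kpax,qmbux,aipwz] add [gqsco] -> 9 lines: raich meowc nae pmhft aycb kfjg tneqj gqsco vpj
Hunk 2: at line 5 remove [kfjg] add [peyjj,ifhho,cix] -> 11 lines: raich meowc nae pmhft aycb peyjj ifhho cix tneqj gqsco vpj
Hunk 3: at line 1 remove [nae,pmhft] add [ixveq] -> 10 lines: raich meowc ixveq aycb peyjj ifhho cix tneqj gqsco vpj
Hunk 4: at line 4 remove [ifhho,cix,tneqj] add [bnvgh,rstsr] -> 9 lines: raich meowc ixveq aycb peyjj bnvgh rstsr gqsco vpj
Final line count: 9

Answer: 9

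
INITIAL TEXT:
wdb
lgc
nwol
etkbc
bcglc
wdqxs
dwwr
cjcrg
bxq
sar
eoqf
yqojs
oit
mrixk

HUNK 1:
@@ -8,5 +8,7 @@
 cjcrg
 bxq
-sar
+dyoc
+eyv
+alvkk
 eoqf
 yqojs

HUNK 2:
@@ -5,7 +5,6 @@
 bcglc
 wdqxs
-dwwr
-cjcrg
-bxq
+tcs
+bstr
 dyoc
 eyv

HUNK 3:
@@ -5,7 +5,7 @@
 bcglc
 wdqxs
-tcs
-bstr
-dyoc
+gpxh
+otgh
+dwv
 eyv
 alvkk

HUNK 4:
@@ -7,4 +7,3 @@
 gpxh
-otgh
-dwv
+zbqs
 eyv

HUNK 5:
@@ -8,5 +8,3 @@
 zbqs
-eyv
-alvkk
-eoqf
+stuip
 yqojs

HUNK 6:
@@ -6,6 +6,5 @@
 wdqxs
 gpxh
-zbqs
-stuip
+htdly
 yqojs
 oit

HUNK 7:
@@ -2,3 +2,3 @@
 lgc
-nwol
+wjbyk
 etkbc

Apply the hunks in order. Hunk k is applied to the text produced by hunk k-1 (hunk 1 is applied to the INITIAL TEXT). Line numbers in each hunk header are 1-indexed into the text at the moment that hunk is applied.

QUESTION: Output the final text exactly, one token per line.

Hunk 1: at line 8 remove [sar] add [dyoc,eyv,alvkk] -> 16 lines: wdb lgc nwol etkbc bcglc wdqxs dwwr cjcrg bxq dyoc eyv alvkk eoqf yqojs oit mrixk
Hunk 2: at line 5 remove [dwwr,cjcrg,bxq] add [tcs,bstr] -> 15 lines: wdb lgc nwol etkbc bcglc wdqxs tcs bstr dyoc eyv alvkk eoqf yqojs oit mrixk
Hunk 3: at line 5 remove [tcs,bstr,dyoc] add [gpxh,otgh,dwv] -> 15 lines: wdb lgc nwol etkbc bcglc wdqxs gpxh otgh dwv eyv alvkk eoqf yqojs oit mrixk
Hunk 4: at line 7 remove [otgh,dwv] add [zbqs] -> 14 lines: wdb lgc nwol etkbc bcglc wdqxs gpxh zbqs eyv alvkk eoqf yqojs oit mrixk
Hunk 5: at line 8 remove [eyv,alvkk,eoqf] add [stuip] -> 12 lines: wdb lgc nwol etkbc bcglc wdqxs gpxh zbqs stuip yqojs oit mrixk
Hunk 6: at line 6 remove [zbqs,stuip] add [htdly] -> 11 lines: wdb lgc nwol etkbc bcglc wdqxs gpxh htdly yqojs oit mrixk
Hunk 7: at line 2 remove [nwol] add [wjbyk] -> 11 lines: wdb lgc wjbyk etkbc bcglc wdqxs gpxh htdly yqojs oit mrixk

Answer: wdb
lgc
wjbyk
etkbc
bcglc
wdqxs
gpxh
htdly
yqojs
oit
mrixk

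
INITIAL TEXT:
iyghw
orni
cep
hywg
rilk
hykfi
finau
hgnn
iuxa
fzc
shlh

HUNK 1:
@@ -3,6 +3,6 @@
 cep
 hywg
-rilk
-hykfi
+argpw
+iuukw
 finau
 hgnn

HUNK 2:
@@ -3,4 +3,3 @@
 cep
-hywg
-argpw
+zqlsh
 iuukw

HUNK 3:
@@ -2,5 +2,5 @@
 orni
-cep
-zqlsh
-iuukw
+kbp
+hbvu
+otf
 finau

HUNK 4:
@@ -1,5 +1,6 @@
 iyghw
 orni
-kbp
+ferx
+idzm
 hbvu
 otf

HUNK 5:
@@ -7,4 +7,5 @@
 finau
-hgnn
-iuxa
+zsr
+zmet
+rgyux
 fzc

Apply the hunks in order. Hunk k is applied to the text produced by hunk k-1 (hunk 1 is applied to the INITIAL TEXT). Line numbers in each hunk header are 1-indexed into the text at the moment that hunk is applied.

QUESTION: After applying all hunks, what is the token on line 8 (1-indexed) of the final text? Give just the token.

Answer: zsr

Derivation:
Hunk 1: at line 3 remove [rilk,hykfi] add [argpw,iuukw] -> 11 lines: iyghw orni cep hywg argpw iuukw finau hgnn iuxa fzc shlh
Hunk 2: at line 3 remove [hywg,argpw] add [zqlsh] -> 10 lines: iyghw orni cep zqlsh iuukw finau hgnn iuxa fzc shlh
Hunk 3: at line 2 remove [cep,zqlsh,iuukw] add [kbp,hbvu,otf] -> 10 lines: iyghw orni kbp hbvu otf finau hgnn iuxa fzc shlh
Hunk 4: at line 1 remove [kbp] add [ferx,idzm] -> 11 lines: iyghw orni ferx idzm hbvu otf finau hgnn iuxa fzc shlh
Hunk 5: at line 7 remove [hgnn,iuxa] add [zsr,zmet,rgyux] -> 12 lines: iyghw orni ferx idzm hbvu otf finau zsr zmet rgyux fzc shlh
Final line 8: zsr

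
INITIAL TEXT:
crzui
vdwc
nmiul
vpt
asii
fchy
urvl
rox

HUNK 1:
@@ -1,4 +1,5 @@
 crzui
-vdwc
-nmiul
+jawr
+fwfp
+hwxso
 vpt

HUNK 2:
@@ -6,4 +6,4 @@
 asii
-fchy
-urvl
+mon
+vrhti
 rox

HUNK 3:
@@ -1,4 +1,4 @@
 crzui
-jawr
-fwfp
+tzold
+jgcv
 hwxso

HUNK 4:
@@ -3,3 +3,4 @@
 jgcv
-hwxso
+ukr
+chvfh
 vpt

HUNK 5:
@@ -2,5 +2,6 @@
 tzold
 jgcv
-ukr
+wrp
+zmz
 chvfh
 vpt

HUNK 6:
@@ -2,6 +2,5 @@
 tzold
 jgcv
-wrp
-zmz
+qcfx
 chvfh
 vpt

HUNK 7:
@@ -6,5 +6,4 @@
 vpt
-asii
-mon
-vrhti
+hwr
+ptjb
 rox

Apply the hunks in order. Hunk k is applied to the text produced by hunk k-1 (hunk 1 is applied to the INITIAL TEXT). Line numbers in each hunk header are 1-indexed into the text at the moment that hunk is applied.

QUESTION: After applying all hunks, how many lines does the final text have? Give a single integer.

Hunk 1: at line 1 remove [vdwc,nmiul] add [jawr,fwfp,hwxso] -> 9 lines: crzui jawr fwfp hwxso vpt asii fchy urvl rox
Hunk 2: at line 6 remove [fchy,urvl] add [mon,vrhti] -> 9 lines: crzui jawr fwfp hwxso vpt asii mon vrhti rox
Hunk 3: at line 1 remove [jawr,fwfp] add [tzold,jgcv] -> 9 lines: crzui tzold jgcv hwxso vpt asii mon vrhti rox
Hunk 4: at line 3 remove [hwxso] add [ukr,chvfh] -> 10 lines: crzui tzold jgcv ukr chvfh vpt asii mon vrhti rox
Hunk 5: at line 2 remove [ukr] add [wrp,zmz] -> 11 lines: crzui tzold jgcv wrp zmz chvfh vpt asii mon vrhti rox
Hunk 6: at line 2 remove [wrp,zmz] add [qcfx] -> 10 lines: crzui tzold jgcv qcfx chvfh vpt asii mon vrhti rox
Hunk 7: at line 6 remove [asii,mon,vrhti] add [hwr,ptjb] -> 9 lines: crzui tzold jgcv qcfx chvfh vpt hwr ptjb rox
Final line count: 9

Answer: 9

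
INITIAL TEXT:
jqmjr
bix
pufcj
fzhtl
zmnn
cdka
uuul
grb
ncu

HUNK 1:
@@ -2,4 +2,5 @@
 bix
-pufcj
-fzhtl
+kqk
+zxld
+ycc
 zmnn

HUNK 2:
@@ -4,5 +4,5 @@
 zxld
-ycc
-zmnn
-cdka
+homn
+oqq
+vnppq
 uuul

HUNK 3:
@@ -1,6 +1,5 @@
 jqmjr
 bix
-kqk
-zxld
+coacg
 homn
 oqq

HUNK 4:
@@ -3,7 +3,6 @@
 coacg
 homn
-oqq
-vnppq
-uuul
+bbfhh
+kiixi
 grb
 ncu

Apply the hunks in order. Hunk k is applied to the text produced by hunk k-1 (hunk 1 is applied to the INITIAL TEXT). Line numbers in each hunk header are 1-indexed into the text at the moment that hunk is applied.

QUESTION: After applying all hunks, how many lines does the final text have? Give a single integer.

Answer: 8

Derivation:
Hunk 1: at line 2 remove [pufcj,fzhtl] add [kqk,zxld,ycc] -> 10 lines: jqmjr bix kqk zxld ycc zmnn cdka uuul grb ncu
Hunk 2: at line 4 remove [ycc,zmnn,cdka] add [homn,oqq,vnppq] -> 10 lines: jqmjr bix kqk zxld homn oqq vnppq uuul grb ncu
Hunk 3: at line 1 remove [kqk,zxld] add [coacg] -> 9 lines: jqmjr bix coacg homn oqq vnppq uuul grb ncu
Hunk 4: at line 3 remove [oqq,vnppq,uuul] add [bbfhh,kiixi] -> 8 lines: jqmjr bix coacg homn bbfhh kiixi grb ncu
Final line count: 8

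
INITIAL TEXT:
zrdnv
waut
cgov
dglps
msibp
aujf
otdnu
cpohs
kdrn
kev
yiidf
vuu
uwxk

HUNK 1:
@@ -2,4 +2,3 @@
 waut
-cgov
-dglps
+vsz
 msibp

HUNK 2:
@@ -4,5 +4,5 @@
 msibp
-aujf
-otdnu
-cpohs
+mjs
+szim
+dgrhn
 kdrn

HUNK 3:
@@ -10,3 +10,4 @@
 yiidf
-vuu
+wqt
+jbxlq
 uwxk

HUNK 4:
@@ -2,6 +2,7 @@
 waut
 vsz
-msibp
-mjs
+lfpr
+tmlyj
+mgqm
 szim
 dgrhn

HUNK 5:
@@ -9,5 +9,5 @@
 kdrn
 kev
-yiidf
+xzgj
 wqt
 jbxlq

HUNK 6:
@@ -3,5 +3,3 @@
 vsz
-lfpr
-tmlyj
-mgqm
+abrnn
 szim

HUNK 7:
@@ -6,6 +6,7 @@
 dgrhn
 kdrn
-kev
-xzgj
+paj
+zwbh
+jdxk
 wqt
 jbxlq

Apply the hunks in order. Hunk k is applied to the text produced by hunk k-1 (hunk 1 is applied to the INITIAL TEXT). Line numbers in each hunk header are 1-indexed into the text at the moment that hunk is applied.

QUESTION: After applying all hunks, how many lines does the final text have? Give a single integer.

Answer: 13

Derivation:
Hunk 1: at line 2 remove [cgov,dglps] add [vsz] -> 12 lines: zrdnv waut vsz msibp aujf otdnu cpohs kdrn kev yiidf vuu uwxk
Hunk 2: at line 4 remove [aujf,otdnu,cpohs] add [mjs,szim,dgrhn] -> 12 lines: zrdnv waut vsz msibp mjs szim dgrhn kdrn kev yiidf vuu uwxk
Hunk 3: at line 10 remove [vuu] add [wqt,jbxlq] -> 13 lines: zrdnv waut vsz msibp mjs szim dgrhn kdrn kev yiidf wqt jbxlq uwxk
Hunk 4: at line 2 remove [msibp,mjs] add [lfpr,tmlyj,mgqm] -> 14 lines: zrdnv waut vsz lfpr tmlyj mgqm szim dgrhn kdrn kev yiidf wqt jbxlq uwxk
Hunk 5: at line 9 remove [yiidf] add [xzgj] -> 14 lines: zrdnv waut vsz lfpr tmlyj mgqm szim dgrhn kdrn kev xzgj wqt jbxlq uwxk
Hunk 6: at line 3 remove [lfpr,tmlyj,mgqm] add [abrnn] -> 12 lines: zrdnv waut vsz abrnn szim dgrhn kdrn kev xzgj wqt jbxlq uwxk
Hunk 7: at line 6 remove [kev,xzgj] add [paj,zwbh,jdxk] -> 13 lines: zrdnv waut vsz abrnn szim dgrhn kdrn paj zwbh jdxk wqt jbxlq uwxk
Final line count: 13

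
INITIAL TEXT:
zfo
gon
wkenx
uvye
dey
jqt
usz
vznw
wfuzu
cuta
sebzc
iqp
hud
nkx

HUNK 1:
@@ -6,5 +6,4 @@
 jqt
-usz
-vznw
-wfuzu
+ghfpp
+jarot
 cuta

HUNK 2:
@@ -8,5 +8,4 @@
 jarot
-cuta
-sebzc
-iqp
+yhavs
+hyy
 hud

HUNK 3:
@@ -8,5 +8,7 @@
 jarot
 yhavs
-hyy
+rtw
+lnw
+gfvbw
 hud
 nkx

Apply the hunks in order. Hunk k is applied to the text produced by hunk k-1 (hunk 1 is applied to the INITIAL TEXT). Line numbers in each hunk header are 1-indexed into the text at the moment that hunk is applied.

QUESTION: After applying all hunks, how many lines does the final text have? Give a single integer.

Answer: 14

Derivation:
Hunk 1: at line 6 remove [usz,vznw,wfuzu] add [ghfpp,jarot] -> 13 lines: zfo gon wkenx uvye dey jqt ghfpp jarot cuta sebzc iqp hud nkx
Hunk 2: at line 8 remove [cuta,sebzc,iqp] add [yhavs,hyy] -> 12 lines: zfo gon wkenx uvye dey jqt ghfpp jarot yhavs hyy hud nkx
Hunk 3: at line 8 remove [hyy] add [rtw,lnw,gfvbw] -> 14 lines: zfo gon wkenx uvye dey jqt ghfpp jarot yhavs rtw lnw gfvbw hud nkx
Final line count: 14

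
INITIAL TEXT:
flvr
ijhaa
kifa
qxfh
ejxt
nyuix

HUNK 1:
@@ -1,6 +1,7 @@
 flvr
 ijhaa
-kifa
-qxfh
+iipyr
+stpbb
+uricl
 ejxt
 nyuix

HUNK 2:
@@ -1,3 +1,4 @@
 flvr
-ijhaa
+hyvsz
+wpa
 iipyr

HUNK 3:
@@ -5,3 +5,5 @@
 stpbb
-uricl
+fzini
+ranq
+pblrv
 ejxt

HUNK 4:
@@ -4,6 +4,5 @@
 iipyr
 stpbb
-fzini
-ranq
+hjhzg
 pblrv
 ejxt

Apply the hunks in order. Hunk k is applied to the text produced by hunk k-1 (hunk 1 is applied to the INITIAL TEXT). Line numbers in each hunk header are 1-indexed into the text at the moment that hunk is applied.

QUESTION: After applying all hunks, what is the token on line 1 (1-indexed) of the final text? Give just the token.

Hunk 1: at line 1 remove [kifa,qxfh] add [iipyr,stpbb,uricl] -> 7 lines: flvr ijhaa iipyr stpbb uricl ejxt nyuix
Hunk 2: at line 1 remove [ijhaa] add [hyvsz,wpa] -> 8 lines: flvr hyvsz wpa iipyr stpbb uricl ejxt nyuix
Hunk 3: at line 5 remove [uricl] add [fzini,ranq,pblrv] -> 10 lines: flvr hyvsz wpa iipyr stpbb fzini ranq pblrv ejxt nyuix
Hunk 4: at line 4 remove [fzini,ranq] add [hjhzg] -> 9 lines: flvr hyvsz wpa iipyr stpbb hjhzg pblrv ejxt nyuix
Final line 1: flvr

Answer: flvr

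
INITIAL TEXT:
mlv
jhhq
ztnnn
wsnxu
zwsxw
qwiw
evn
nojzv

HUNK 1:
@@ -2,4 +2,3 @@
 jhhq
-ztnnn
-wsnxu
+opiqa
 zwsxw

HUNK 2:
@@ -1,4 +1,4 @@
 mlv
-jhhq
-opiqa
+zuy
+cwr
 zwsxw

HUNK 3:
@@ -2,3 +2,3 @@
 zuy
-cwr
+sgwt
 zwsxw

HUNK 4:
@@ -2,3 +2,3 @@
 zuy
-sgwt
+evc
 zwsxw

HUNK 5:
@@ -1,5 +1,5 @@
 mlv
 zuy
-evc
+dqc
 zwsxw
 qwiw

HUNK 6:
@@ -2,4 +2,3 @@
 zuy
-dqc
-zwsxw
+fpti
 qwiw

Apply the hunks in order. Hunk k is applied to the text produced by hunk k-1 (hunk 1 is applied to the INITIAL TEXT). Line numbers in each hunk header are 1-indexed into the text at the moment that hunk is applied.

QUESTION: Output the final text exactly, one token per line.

Answer: mlv
zuy
fpti
qwiw
evn
nojzv

Derivation:
Hunk 1: at line 2 remove [ztnnn,wsnxu] add [opiqa] -> 7 lines: mlv jhhq opiqa zwsxw qwiw evn nojzv
Hunk 2: at line 1 remove [jhhq,opiqa] add [zuy,cwr] -> 7 lines: mlv zuy cwr zwsxw qwiw evn nojzv
Hunk 3: at line 2 remove [cwr] add [sgwt] -> 7 lines: mlv zuy sgwt zwsxw qwiw evn nojzv
Hunk 4: at line 2 remove [sgwt] add [evc] -> 7 lines: mlv zuy evc zwsxw qwiw evn nojzv
Hunk 5: at line 1 remove [evc] add [dqc] -> 7 lines: mlv zuy dqc zwsxw qwiw evn nojzv
Hunk 6: at line 2 remove [dqc,zwsxw] add [fpti] -> 6 lines: mlv zuy fpti qwiw evn nojzv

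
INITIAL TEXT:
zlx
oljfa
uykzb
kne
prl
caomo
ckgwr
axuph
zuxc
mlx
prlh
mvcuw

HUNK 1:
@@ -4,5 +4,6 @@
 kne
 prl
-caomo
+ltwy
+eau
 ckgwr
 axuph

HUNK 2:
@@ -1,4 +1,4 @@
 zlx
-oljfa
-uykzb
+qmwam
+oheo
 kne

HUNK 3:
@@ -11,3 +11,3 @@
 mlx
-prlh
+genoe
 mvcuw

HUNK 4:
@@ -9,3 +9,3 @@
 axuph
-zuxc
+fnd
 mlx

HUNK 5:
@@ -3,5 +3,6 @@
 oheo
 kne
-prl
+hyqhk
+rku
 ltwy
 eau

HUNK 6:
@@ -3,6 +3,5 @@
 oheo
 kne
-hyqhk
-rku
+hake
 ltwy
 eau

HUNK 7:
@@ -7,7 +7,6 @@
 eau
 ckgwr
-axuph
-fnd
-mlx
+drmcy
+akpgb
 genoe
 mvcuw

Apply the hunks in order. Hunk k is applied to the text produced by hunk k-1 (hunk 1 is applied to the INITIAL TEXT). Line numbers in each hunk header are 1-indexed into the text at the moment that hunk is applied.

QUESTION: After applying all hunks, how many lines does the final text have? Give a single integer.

Hunk 1: at line 4 remove [caomo] add [ltwy,eau] -> 13 lines: zlx oljfa uykzb kne prl ltwy eau ckgwr axuph zuxc mlx prlh mvcuw
Hunk 2: at line 1 remove [oljfa,uykzb] add [qmwam,oheo] -> 13 lines: zlx qmwam oheo kne prl ltwy eau ckgwr axuph zuxc mlx prlh mvcuw
Hunk 3: at line 11 remove [prlh] add [genoe] -> 13 lines: zlx qmwam oheo kne prl ltwy eau ckgwr axuph zuxc mlx genoe mvcuw
Hunk 4: at line 9 remove [zuxc] add [fnd] -> 13 lines: zlx qmwam oheo kne prl ltwy eau ckgwr axuph fnd mlx genoe mvcuw
Hunk 5: at line 3 remove [prl] add [hyqhk,rku] -> 14 lines: zlx qmwam oheo kne hyqhk rku ltwy eau ckgwr axuph fnd mlx genoe mvcuw
Hunk 6: at line 3 remove [hyqhk,rku] add [hake] -> 13 lines: zlx qmwam oheo kne hake ltwy eau ckgwr axuph fnd mlx genoe mvcuw
Hunk 7: at line 7 remove [axuph,fnd,mlx] add [drmcy,akpgb] -> 12 lines: zlx qmwam oheo kne hake ltwy eau ckgwr drmcy akpgb genoe mvcuw
Final line count: 12

Answer: 12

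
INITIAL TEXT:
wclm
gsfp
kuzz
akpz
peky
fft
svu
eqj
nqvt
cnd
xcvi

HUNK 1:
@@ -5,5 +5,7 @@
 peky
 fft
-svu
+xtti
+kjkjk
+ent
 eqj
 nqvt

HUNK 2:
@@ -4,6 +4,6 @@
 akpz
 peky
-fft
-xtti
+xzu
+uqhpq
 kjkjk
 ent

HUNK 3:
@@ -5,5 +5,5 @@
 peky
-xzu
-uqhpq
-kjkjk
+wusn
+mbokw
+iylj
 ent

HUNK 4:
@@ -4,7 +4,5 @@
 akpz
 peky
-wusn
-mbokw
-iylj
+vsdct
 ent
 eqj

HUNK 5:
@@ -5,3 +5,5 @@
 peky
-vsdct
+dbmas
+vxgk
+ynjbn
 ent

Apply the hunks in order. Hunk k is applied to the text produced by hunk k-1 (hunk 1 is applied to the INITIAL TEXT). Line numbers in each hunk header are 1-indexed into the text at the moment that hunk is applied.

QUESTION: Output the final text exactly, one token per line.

Answer: wclm
gsfp
kuzz
akpz
peky
dbmas
vxgk
ynjbn
ent
eqj
nqvt
cnd
xcvi

Derivation:
Hunk 1: at line 5 remove [svu] add [xtti,kjkjk,ent] -> 13 lines: wclm gsfp kuzz akpz peky fft xtti kjkjk ent eqj nqvt cnd xcvi
Hunk 2: at line 4 remove [fft,xtti] add [xzu,uqhpq] -> 13 lines: wclm gsfp kuzz akpz peky xzu uqhpq kjkjk ent eqj nqvt cnd xcvi
Hunk 3: at line 5 remove [xzu,uqhpq,kjkjk] add [wusn,mbokw,iylj] -> 13 lines: wclm gsfp kuzz akpz peky wusn mbokw iylj ent eqj nqvt cnd xcvi
Hunk 4: at line 4 remove [wusn,mbokw,iylj] add [vsdct] -> 11 lines: wclm gsfp kuzz akpz peky vsdct ent eqj nqvt cnd xcvi
Hunk 5: at line 5 remove [vsdct] add [dbmas,vxgk,ynjbn] -> 13 lines: wclm gsfp kuzz akpz peky dbmas vxgk ynjbn ent eqj nqvt cnd xcvi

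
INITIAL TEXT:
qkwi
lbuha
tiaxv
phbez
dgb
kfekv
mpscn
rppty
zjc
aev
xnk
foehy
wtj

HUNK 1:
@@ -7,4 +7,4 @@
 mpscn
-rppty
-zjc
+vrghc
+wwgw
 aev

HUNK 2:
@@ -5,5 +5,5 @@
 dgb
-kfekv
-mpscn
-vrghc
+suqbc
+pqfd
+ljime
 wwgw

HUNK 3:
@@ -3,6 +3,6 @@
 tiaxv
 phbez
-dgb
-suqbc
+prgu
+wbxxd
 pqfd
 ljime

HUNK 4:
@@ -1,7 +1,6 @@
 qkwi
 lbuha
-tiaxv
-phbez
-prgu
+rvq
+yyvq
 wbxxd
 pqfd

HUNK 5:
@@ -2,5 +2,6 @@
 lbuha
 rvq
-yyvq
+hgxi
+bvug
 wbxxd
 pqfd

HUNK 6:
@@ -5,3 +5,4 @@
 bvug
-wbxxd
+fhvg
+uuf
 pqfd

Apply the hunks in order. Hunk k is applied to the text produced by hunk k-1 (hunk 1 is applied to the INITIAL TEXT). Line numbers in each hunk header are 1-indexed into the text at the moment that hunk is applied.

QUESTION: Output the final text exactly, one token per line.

Answer: qkwi
lbuha
rvq
hgxi
bvug
fhvg
uuf
pqfd
ljime
wwgw
aev
xnk
foehy
wtj

Derivation:
Hunk 1: at line 7 remove [rppty,zjc] add [vrghc,wwgw] -> 13 lines: qkwi lbuha tiaxv phbez dgb kfekv mpscn vrghc wwgw aev xnk foehy wtj
Hunk 2: at line 5 remove [kfekv,mpscn,vrghc] add [suqbc,pqfd,ljime] -> 13 lines: qkwi lbuha tiaxv phbez dgb suqbc pqfd ljime wwgw aev xnk foehy wtj
Hunk 3: at line 3 remove [dgb,suqbc] add [prgu,wbxxd] -> 13 lines: qkwi lbuha tiaxv phbez prgu wbxxd pqfd ljime wwgw aev xnk foehy wtj
Hunk 4: at line 1 remove [tiaxv,phbez,prgu] add [rvq,yyvq] -> 12 lines: qkwi lbuha rvq yyvq wbxxd pqfd ljime wwgw aev xnk foehy wtj
Hunk 5: at line 2 remove [yyvq] add [hgxi,bvug] -> 13 lines: qkwi lbuha rvq hgxi bvug wbxxd pqfd ljime wwgw aev xnk foehy wtj
Hunk 6: at line 5 remove [wbxxd] add [fhvg,uuf] -> 14 lines: qkwi lbuha rvq hgxi bvug fhvg uuf pqfd ljime wwgw aev xnk foehy wtj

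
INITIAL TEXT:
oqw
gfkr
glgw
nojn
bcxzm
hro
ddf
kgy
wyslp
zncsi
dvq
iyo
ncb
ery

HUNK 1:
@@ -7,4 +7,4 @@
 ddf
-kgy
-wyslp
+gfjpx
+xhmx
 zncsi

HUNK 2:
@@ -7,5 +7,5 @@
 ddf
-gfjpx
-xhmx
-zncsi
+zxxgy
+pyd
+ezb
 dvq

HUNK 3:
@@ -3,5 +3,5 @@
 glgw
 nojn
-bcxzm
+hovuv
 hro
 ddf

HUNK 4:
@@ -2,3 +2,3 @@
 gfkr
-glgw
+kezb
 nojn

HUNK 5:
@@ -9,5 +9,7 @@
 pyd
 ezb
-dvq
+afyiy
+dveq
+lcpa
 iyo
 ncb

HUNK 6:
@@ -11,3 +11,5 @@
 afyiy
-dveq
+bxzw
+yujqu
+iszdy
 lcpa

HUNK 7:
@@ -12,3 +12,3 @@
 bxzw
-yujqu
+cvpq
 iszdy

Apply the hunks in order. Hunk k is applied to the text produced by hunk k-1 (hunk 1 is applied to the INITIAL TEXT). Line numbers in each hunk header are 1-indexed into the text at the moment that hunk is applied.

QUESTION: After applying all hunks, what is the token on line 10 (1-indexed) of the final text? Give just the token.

Answer: ezb

Derivation:
Hunk 1: at line 7 remove [kgy,wyslp] add [gfjpx,xhmx] -> 14 lines: oqw gfkr glgw nojn bcxzm hro ddf gfjpx xhmx zncsi dvq iyo ncb ery
Hunk 2: at line 7 remove [gfjpx,xhmx,zncsi] add [zxxgy,pyd,ezb] -> 14 lines: oqw gfkr glgw nojn bcxzm hro ddf zxxgy pyd ezb dvq iyo ncb ery
Hunk 3: at line 3 remove [bcxzm] add [hovuv] -> 14 lines: oqw gfkr glgw nojn hovuv hro ddf zxxgy pyd ezb dvq iyo ncb ery
Hunk 4: at line 2 remove [glgw] add [kezb] -> 14 lines: oqw gfkr kezb nojn hovuv hro ddf zxxgy pyd ezb dvq iyo ncb ery
Hunk 5: at line 9 remove [dvq] add [afyiy,dveq,lcpa] -> 16 lines: oqw gfkr kezb nojn hovuv hro ddf zxxgy pyd ezb afyiy dveq lcpa iyo ncb ery
Hunk 6: at line 11 remove [dveq] add [bxzw,yujqu,iszdy] -> 18 lines: oqw gfkr kezb nojn hovuv hro ddf zxxgy pyd ezb afyiy bxzw yujqu iszdy lcpa iyo ncb ery
Hunk 7: at line 12 remove [yujqu] add [cvpq] -> 18 lines: oqw gfkr kezb nojn hovuv hro ddf zxxgy pyd ezb afyiy bxzw cvpq iszdy lcpa iyo ncb ery
Final line 10: ezb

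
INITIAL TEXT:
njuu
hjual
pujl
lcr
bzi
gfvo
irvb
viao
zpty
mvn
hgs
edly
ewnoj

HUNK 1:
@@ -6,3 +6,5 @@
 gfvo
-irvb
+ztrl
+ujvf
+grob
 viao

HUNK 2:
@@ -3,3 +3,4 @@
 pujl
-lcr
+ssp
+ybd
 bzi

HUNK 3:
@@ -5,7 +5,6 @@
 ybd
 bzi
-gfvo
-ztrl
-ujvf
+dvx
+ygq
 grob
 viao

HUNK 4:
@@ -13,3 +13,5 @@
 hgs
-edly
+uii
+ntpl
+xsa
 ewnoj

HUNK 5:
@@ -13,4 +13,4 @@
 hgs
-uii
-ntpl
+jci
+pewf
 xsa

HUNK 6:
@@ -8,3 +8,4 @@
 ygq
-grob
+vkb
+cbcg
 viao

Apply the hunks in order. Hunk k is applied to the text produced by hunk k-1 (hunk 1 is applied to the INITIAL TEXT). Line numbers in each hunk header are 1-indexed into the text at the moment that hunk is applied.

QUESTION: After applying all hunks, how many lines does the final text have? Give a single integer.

Answer: 18

Derivation:
Hunk 1: at line 6 remove [irvb] add [ztrl,ujvf,grob] -> 15 lines: njuu hjual pujl lcr bzi gfvo ztrl ujvf grob viao zpty mvn hgs edly ewnoj
Hunk 2: at line 3 remove [lcr] add [ssp,ybd] -> 16 lines: njuu hjual pujl ssp ybd bzi gfvo ztrl ujvf grob viao zpty mvn hgs edly ewnoj
Hunk 3: at line 5 remove [gfvo,ztrl,ujvf] add [dvx,ygq] -> 15 lines: njuu hjual pujl ssp ybd bzi dvx ygq grob viao zpty mvn hgs edly ewnoj
Hunk 4: at line 13 remove [edly] add [uii,ntpl,xsa] -> 17 lines: njuu hjual pujl ssp ybd bzi dvx ygq grob viao zpty mvn hgs uii ntpl xsa ewnoj
Hunk 5: at line 13 remove [uii,ntpl] add [jci,pewf] -> 17 lines: njuu hjual pujl ssp ybd bzi dvx ygq grob viao zpty mvn hgs jci pewf xsa ewnoj
Hunk 6: at line 8 remove [grob] add [vkb,cbcg] -> 18 lines: njuu hjual pujl ssp ybd bzi dvx ygq vkb cbcg viao zpty mvn hgs jci pewf xsa ewnoj
Final line count: 18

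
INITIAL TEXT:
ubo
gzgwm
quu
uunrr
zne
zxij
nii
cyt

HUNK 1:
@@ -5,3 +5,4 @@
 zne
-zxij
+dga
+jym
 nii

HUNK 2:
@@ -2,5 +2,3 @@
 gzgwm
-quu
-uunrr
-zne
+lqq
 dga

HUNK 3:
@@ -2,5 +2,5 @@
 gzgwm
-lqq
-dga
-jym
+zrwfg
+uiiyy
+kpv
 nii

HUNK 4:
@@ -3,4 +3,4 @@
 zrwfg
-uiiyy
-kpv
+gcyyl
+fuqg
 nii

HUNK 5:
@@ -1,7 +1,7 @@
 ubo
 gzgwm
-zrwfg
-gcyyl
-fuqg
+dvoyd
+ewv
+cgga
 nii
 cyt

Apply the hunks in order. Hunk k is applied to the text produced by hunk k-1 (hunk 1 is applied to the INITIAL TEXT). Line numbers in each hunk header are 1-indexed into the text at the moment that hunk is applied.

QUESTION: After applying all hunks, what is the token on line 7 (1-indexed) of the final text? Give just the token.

Hunk 1: at line 5 remove [zxij] add [dga,jym] -> 9 lines: ubo gzgwm quu uunrr zne dga jym nii cyt
Hunk 2: at line 2 remove [quu,uunrr,zne] add [lqq] -> 7 lines: ubo gzgwm lqq dga jym nii cyt
Hunk 3: at line 2 remove [lqq,dga,jym] add [zrwfg,uiiyy,kpv] -> 7 lines: ubo gzgwm zrwfg uiiyy kpv nii cyt
Hunk 4: at line 3 remove [uiiyy,kpv] add [gcyyl,fuqg] -> 7 lines: ubo gzgwm zrwfg gcyyl fuqg nii cyt
Hunk 5: at line 1 remove [zrwfg,gcyyl,fuqg] add [dvoyd,ewv,cgga] -> 7 lines: ubo gzgwm dvoyd ewv cgga nii cyt
Final line 7: cyt

Answer: cyt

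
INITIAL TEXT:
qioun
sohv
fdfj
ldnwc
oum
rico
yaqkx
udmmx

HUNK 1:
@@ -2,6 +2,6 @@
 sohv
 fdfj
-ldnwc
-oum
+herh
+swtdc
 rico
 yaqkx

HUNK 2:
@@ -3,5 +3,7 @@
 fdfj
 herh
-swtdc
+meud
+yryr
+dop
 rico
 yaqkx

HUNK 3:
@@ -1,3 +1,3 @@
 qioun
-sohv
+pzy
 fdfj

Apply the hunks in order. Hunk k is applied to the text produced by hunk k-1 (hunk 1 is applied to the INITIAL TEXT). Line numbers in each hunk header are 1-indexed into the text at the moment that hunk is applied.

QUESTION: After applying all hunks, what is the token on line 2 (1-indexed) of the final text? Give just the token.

Hunk 1: at line 2 remove [ldnwc,oum] add [herh,swtdc] -> 8 lines: qioun sohv fdfj herh swtdc rico yaqkx udmmx
Hunk 2: at line 3 remove [swtdc] add [meud,yryr,dop] -> 10 lines: qioun sohv fdfj herh meud yryr dop rico yaqkx udmmx
Hunk 3: at line 1 remove [sohv] add [pzy] -> 10 lines: qioun pzy fdfj herh meud yryr dop rico yaqkx udmmx
Final line 2: pzy

Answer: pzy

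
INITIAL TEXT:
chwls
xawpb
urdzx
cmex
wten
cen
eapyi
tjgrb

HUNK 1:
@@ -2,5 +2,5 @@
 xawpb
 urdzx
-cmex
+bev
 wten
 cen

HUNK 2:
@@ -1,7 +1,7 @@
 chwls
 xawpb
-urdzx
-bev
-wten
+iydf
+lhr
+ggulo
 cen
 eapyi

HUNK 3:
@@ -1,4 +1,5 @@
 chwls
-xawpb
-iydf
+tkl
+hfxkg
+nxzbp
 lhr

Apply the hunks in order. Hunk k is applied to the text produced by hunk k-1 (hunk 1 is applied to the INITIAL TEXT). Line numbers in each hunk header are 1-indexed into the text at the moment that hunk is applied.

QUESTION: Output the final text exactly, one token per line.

Hunk 1: at line 2 remove [cmex] add [bev] -> 8 lines: chwls xawpb urdzx bev wten cen eapyi tjgrb
Hunk 2: at line 1 remove [urdzx,bev,wten] add [iydf,lhr,ggulo] -> 8 lines: chwls xawpb iydf lhr ggulo cen eapyi tjgrb
Hunk 3: at line 1 remove [xawpb,iydf] add [tkl,hfxkg,nxzbp] -> 9 lines: chwls tkl hfxkg nxzbp lhr ggulo cen eapyi tjgrb

Answer: chwls
tkl
hfxkg
nxzbp
lhr
ggulo
cen
eapyi
tjgrb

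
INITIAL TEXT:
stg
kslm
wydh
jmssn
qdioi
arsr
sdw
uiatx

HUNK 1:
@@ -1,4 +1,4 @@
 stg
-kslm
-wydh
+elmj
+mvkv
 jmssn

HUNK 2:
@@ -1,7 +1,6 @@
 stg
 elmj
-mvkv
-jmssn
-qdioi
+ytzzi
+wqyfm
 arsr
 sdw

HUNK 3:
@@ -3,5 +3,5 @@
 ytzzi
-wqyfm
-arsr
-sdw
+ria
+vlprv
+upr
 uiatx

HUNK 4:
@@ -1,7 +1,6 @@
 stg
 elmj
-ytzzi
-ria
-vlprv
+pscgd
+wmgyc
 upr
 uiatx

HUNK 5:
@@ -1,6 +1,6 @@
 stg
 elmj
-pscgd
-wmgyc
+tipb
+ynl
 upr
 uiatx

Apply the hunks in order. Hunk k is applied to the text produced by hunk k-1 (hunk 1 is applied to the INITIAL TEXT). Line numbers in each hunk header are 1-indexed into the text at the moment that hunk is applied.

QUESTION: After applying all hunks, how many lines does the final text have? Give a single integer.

Answer: 6

Derivation:
Hunk 1: at line 1 remove [kslm,wydh] add [elmj,mvkv] -> 8 lines: stg elmj mvkv jmssn qdioi arsr sdw uiatx
Hunk 2: at line 1 remove [mvkv,jmssn,qdioi] add [ytzzi,wqyfm] -> 7 lines: stg elmj ytzzi wqyfm arsr sdw uiatx
Hunk 3: at line 3 remove [wqyfm,arsr,sdw] add [ria,vlprv,upr] -> 7 lines: stg elmj ytzzi ria vlprv upr uiatx
Hunk 4: at line 1 remove [ytzzi,ria,vlprv] add [pscgd,wmgyc] -> 6 lines: stg elmj pscgd wmgyc upr uiatx
Hunk 5: at line 1 remove [pscgd,wmgyc] add [tipb,ynl] -> 6 lines: stg elmj tipb ynl upr uiatx
Final line count: 6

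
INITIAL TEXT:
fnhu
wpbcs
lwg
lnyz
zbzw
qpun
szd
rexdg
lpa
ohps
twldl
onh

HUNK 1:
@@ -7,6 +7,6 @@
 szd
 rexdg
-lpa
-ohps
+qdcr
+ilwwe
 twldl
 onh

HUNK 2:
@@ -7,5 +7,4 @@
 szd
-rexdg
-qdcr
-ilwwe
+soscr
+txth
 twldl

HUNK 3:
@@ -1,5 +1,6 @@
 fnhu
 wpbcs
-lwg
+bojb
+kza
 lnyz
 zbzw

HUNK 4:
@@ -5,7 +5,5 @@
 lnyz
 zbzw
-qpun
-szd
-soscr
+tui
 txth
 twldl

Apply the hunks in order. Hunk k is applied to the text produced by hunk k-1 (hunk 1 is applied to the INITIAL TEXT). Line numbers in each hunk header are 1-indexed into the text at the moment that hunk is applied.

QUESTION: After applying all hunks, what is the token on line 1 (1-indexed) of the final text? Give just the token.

Answer: fnhu

Derivation:
Hunk 1: at line 7 remove [lpa,ohps] add [qdcr,ilwwe] -> 12 lines: fnhu wpbcs lwg lnyz zbzw qpun szd rexdg qdcr ilwwe twldl onh
Hunk 2: at line 7 remove [rexdg,qdcr,ilwwe] add [soscr,txth] -> 11 lines: fnhu wpbcs lwg lnyz zbzw qpun szd soscr txth twldl onh
Hunk 3: at line 1 remove [lwg] add [bojb,kza] -> 12 lines: fnhu wpbcs bojb kza lnyz zbzw qpun szd soscr txth twldl onh
Hunk 4: at line 5 remove [qpun,szd,soscr] add [tui] -> 10 lines: fnhu wpbcs bojb kza lnyz zbzw tui txth twldl onh
Final line 1: fnhu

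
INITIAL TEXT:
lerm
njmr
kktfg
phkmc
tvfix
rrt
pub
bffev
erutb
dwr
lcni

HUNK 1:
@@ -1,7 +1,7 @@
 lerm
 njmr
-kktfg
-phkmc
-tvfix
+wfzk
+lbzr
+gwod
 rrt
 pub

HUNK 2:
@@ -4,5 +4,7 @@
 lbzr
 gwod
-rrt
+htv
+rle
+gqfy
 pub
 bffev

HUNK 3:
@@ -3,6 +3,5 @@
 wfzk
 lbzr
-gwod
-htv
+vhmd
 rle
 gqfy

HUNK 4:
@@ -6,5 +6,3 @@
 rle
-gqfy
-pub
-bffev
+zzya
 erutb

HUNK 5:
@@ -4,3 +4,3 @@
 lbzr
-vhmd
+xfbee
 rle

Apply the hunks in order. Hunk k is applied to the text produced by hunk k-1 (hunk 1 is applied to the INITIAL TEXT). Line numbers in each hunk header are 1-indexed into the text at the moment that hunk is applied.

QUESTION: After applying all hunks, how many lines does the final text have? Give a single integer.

Answer: 10

Derivation:
Hunk 1: at line 1 remove [kktfg,phkmc,tvfix] add [wfzk,lbzr,gwod] -> 11 lines: lerm njmr wfzk lbzr gwod rrt pub bffev erutb dwr lcni
Hunk 2: at line 4 remove [rrt] add [htv,rle,gqfy] -> 13 lines: lerm njmr wfzk lbzr gwod htv rle gqfy pub bffev erutb dwr lcni
Hunk 3: at line 3 remove [gwod,htv] add [vhmd] -> 12 lines: lerm njmr wfzk lbzr vhmd rle gqfy pub bffev erutb dwr lcni
Hunk 4: at line 6 remove [gqfy,pub,bffev] add [zzya] -> 10 lines: lerm njmr wfzk lbzr vhmd rle zzya erutb dwr lcni
Hunk 5: at line 4 remove [vhmd] add [xfbee] -> 10 lines: lerm njmr wfzk lbzr xfbee rle zzya erutb dwr lcni
Final line count: 10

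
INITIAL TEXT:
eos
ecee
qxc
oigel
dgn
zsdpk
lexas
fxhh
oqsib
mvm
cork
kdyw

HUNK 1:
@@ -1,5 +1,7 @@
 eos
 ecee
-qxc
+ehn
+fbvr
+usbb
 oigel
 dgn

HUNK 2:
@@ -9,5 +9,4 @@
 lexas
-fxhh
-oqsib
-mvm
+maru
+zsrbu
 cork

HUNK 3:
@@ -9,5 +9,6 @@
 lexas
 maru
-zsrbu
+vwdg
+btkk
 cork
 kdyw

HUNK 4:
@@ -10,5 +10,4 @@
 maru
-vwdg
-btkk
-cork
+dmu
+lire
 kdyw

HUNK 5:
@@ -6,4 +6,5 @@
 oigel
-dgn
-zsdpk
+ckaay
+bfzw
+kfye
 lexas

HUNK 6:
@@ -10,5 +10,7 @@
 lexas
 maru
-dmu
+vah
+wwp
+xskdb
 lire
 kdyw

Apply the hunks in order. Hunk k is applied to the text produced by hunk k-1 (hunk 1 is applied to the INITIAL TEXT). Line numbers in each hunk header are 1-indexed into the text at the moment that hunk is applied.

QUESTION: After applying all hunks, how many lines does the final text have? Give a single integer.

Answer: 16

Derivation:
Hunk 1: at line 1 remove [qxc] add [ehn,fbvr,usbb] -> 14 lines: eos ecee ehn fbvr usbb oigel dgn zsdpk lexas fxhh oqsib mvm cork kdyw
Hunk 2: at line 9 remove [fxhh,oqsib,mvm] add [maru,zsrbu] -> 13 lines: eos ecee ehn fbvr usbb oigel dgn zsdpk lexas maru zsrbu cork kdyw
Hunk 3: at line 9 remove [zsrbu] add [vwdg,btkk] -> 14 lines: eos ecee ehn fbvr usbb oigel dgn zsdpk lexas maru vwdg btkk cork kdyw
Hunk 4: at line 10 remove [vwdg,btkk,cork] add [dmu,lire] -> 13 lines: eos ecee ehn fbvr usbb oigel dgn zsdpk lexas maru dmu lire kdyw
Hunk 5: at line 6 remove [dgn,zsdpk] add [ckaay,bfzw,kfye] -> 14 lines: eos ecee ehn fbvr usbb oigel ckaay bfzw kfye lexas maru dmu lire kdyw
Hunk 6: at line 10 remove [dmu] add [vah,wwp,xskdb] -> 16 lines: eos ecee ehn fbvr usbb oigel ckaay bfzw kfye lexas maru vah wwp xskdb lire kdyw
Final line count: 16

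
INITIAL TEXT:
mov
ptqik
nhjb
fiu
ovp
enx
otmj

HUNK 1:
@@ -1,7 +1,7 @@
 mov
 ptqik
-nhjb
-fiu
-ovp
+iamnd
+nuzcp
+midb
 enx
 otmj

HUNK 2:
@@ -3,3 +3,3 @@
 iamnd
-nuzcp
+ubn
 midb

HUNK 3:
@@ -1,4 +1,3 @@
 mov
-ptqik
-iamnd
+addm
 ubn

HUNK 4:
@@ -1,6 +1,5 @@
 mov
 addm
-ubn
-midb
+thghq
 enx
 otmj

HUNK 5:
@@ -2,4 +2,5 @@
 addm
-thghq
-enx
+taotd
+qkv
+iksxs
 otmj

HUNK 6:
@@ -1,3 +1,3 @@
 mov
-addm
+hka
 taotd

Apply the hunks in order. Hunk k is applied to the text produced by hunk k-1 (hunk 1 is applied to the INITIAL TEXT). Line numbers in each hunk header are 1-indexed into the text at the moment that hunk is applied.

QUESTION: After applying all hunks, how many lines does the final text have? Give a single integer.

Hunk 1: at line 1 remove [nhjb,fiu,ovp] add [iamnd,nuzcp,midb] -> 7 lines: mov ptqik iamnd nuzcp midb enx otmj
Hunk 2: at line 3 remove [nuzcp] add [ubn] -> 7 lines: mov ptqik iamnd ubn midb enx otmj
Hunk 3: at line 1 remove [ptqik,iamnd] add [addm] -> 6 lines: mov addm ubn midb enx otmj
Hunk 4: at line 1 remove [ubn,midb] add [thghq] -> 5 lines: mov addm thghq enx otmj
Hunk 5: at line 2 remove [thghq,enx] add [taotd,qkv,iksxs] -> 6 lines: mov addm taotd qkv iksxs otmj
Hunk 6: at line 1 remove [addm] add [hka] -> 6 lines: mov hka taotd qkv iksxs otmj
Final line count: 6

Answer: 6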